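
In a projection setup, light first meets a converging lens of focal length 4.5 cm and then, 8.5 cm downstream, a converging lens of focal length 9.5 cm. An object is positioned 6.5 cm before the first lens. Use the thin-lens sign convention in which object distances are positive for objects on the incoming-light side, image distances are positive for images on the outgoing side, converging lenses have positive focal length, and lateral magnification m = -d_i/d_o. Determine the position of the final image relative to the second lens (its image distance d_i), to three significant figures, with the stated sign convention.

3.72 cm

Lens 1: 1/d_i1 = 1/f_1 - 1/d_o1 = 1/4.5 - 1/6.5 = 0.06838 cm^-1, so d_i1 = 14.625 cm.
Since 14.625 cm > 8.5 cm, the first image lies past the second lens and serves as a virtual object: d_o2 = L - d_i1 = -6.125 cm.
Lens 2: 1/d_i2 = 1/f_2 - 1/d_o2 = 1/9.5 - 1/(-6.125) = 0.26853 cm^-1, so d_i2 = 3.724 cm.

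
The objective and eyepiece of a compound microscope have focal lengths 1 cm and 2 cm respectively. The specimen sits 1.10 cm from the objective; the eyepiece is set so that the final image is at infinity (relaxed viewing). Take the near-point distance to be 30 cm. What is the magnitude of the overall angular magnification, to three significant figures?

150

Objective: 1/d_i = 1/f_obj - 1/d_o = 1/1 - 1/1.10 = 0.09091 cm^-1, so d_i = 11.000 cm.
m_obj = -d_i/d_o = -11.000/1.10 = -10.000.
Eyepiece angular magnification (image at infinity): M_eye = D/f_e = 30/2 = 15.000.
Overall M = m_obj x M_eye = (-10.000)(15.000) = -150.00.
|M| = 150.00.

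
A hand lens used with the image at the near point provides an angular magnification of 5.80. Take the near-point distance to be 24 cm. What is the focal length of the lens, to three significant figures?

5.00 cm

For the image at the near point, M = 1 + D/f.
f = D/(M - 1) = 24/(5.8 - 1) = 5.000 cm.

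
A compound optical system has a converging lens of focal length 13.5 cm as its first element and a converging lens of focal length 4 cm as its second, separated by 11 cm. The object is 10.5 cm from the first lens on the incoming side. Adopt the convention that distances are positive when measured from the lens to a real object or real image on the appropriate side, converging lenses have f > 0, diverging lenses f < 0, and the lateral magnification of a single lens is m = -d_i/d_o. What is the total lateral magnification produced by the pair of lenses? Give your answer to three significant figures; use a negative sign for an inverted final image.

Applying the thin-lens equation to the first lens, 1/13.5 = 1/10.5 + 1/d_i1, which gives d_i1 = -47.250 cm.
Its lateral magnification is m_1 = -d_i1/d_o1 = -(-47.250)/10.5 = 4.5000.
The intermediate image is virtual, 47.250 cm to the left of lens 1, so d_o2 = L - d_i1 = 11 - (-47.250) = 58.250 cm.
Applying the thin-lens equation again with f_2 = 4 cm and d_o2 = 58.250 cm gives d_i2 = 4.295 cm.
m_2 = -(4.295)/(58.250) = -0.0737.
Overall magnification: m = m_1 m_2 = -0.3318.

-0.332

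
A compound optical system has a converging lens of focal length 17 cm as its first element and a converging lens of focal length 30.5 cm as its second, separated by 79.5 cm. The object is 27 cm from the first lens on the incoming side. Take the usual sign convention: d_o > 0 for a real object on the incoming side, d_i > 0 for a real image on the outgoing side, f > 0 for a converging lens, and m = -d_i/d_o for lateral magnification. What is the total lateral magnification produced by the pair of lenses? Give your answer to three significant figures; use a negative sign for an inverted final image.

First lens: d_i1 = 1/(1/17 - 1/27) = 45.900 cm.
m_1 = -(45.900)/27 = -1.7000.
That image sits 33.600 cm in front of the second lens, so d_o2 = 33.600 cm.
Second lens: d_i2 = 1/(1/30.5 - 1/(33.600)) = 330.581 cm.
m_2 = -(330.581)/(33.600) = -9.8387.
The system's lateral magnification is m_1 m_2 = (-1.7000)(-9.8387) = 16.7258.

16.7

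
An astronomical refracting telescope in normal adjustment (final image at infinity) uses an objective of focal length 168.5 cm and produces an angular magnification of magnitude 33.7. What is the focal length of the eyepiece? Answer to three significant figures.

5.00 cm

|M| = f_obj/f_eye, so f_eye = f_obj/|M| = 168.5/33.7 = 5.000 cm.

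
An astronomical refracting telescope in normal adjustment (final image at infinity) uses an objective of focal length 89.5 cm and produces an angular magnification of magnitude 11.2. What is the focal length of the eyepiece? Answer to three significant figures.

7.99 cm

|M| = f_obj/f_eye, so f_eye = f_obj/|M| = 89.5/11.2 = 7.991 cm.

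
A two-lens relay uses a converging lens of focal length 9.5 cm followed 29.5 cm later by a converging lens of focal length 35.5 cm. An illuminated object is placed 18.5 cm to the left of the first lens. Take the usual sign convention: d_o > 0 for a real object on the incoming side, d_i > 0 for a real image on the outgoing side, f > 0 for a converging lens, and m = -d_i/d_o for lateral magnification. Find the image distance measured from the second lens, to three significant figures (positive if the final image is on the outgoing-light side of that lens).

-13.9 cm

Lens 1: 1/d_i1 = 1/f_1 - 1/d_o1 = 1/9.5 - 1/18.5 = 0.05121 cm^-1, so d_i1 = 19.528 cm.
That image sits 9.972 cm in front of the second lens, so d_o2 = 9.972 cm.
Lens 2: 1/d_i2 = 1/f_2 - 1/d_o2 = 1/35.5 - 1/(9.972) = -0.07211 cm^-1, so d_i2 = -13.868 cm.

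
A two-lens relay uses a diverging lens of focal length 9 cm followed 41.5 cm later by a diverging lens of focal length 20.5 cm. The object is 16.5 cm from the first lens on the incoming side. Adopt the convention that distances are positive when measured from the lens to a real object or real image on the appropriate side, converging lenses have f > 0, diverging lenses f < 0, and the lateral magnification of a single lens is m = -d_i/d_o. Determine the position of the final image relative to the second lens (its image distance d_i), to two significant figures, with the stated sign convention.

-14 cm

First lens: d_i1 = 1/(1/(-9) - 1/16.5) = -5.824 cm.
With d_i1 < 0 the first image is virtual and lies on the object side; the object distance for lens 2 is d_o2 = 41.5 - (-5.824) = 47.324 cm.
Second lens: d_i2 = 1/(1/(-20.5) - 1/(47.324)) = -14.304 cm.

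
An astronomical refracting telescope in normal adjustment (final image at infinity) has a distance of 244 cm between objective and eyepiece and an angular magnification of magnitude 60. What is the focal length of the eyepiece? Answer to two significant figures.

In normal adjustment the tube length equals f_obj + f_eye and |M| = f_obj/f_eye.
So f_obj = 60 f_eye and 60 f_eye + f_eye = 244 cm, giving f_eye = 244/61 = 4.000 cm and f_obj = 240.000 cm.

4.0 cm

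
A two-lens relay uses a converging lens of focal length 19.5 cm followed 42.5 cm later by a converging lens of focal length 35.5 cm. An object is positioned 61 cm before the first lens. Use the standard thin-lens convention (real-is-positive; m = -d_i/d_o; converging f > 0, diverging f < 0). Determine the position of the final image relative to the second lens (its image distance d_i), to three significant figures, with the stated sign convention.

-22.7 cm

Lens 1: 1/d_i1 = 1/f_1 - 1/d_o1 = 1/19.5 - 1/61 = 0.03489 cm^-1, so d_i1 = 28.663 cm.
That image sits 13.837 cm in front of the second lens, so d_o2 = 13.837 cm.
Lens 2: 1/d_i2 = 1/f_2 - 1/d_o2 = 1/35.5 - 1/(13.837) = -0.04410 cm^-1, so d_i2 = -22.676 cm.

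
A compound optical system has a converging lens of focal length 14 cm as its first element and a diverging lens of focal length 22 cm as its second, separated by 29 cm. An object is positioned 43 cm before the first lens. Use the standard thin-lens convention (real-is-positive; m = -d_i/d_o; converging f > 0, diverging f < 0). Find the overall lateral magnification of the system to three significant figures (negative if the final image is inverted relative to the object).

First lens: d_i1 = 1/(1/14 - 1/43) = 20.759 cm.
m_1 = -(20.759)/43 = -0.4828.
The intermediate image is 20.759 cm to the right of lens 1, so d_o2 = L - d_i1 = 29 - 20.759 = 8.241 cm.
Second lens: d_i2 = 1/(1/(-22) - 1/(8.241)) = -5.995 cm.
m_2 = -(-5.995)/(8.241) = 0.7275.
Overall magnification: m = m_1 m_2 = -0.3512.

-0.351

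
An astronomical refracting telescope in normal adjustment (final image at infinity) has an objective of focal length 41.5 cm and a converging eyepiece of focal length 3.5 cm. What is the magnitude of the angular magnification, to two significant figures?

12

|M| = f_obj/|f_eye| = 41.5/3.5 = 11.857.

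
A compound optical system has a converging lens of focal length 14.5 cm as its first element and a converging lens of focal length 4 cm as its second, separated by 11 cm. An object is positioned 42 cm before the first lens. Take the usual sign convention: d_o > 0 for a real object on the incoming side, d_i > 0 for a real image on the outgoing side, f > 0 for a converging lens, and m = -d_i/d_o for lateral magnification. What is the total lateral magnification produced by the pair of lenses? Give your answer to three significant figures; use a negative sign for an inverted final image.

Lens 1: 1/d_i1 = 1/f_1 - 1/d_o1 = 1/14.5 - 1/42 = 0.04516 cm^-1, so d_i1 = 22.145 cm.
m_1 = -(22.145)/42 = -0.5273.
Since 22.145 cm > 11 cm, the first image lies past the second lens and serves as a virtual object: d_o2 = L - d_i1 = -11.145 cm.
Lens 2: 1/d_i2 = 1/f_2 - 1/d_o2 = 1/4 - 1/(-11.145) = 0.33972 cm^-1, so d_i2 = 2.944 cm.
m_2 = -(2.944)/(-11.145) = 0.2641.
Overall magnification: m = m_1 m_2 = -0.1393.

-0.139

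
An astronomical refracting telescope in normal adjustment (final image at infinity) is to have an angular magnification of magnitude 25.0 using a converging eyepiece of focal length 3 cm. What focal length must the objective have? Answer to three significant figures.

75.0 cm

|M| = f_obj/|f_eye|, so f_obj = |M| x |f_eye| = 25.0 x 3 = 75.000 cm.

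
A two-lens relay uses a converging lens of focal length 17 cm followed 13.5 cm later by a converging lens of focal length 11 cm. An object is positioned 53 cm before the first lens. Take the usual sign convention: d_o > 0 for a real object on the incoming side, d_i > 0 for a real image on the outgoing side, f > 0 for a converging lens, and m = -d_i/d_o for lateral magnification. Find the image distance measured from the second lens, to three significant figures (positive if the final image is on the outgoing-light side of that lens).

First lens: d_i1 = 1/(1/17 - 1/53) = 25.028 cm.
Since 25.028 cm > 13.5 cm, the first image lies past the second lens and serves as a virtual object: d_o2 = L - d_i1 = -11.528 cm.
Second lens: d_i2 = 1/(1/11 - 1/(-11.528)) = 5.629 cm.

5.63 cm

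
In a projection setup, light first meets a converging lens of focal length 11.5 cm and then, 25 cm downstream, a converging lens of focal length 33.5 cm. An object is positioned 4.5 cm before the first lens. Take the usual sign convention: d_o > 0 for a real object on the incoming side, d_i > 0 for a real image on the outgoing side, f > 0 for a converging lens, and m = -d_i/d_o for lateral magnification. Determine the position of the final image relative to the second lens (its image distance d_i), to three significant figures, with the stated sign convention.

First lens: d_i1 = 1/(1/11.5 - 1/4.5) = -7.393 cm.
The intermediate image is virtual, 7.393 cm to the left of lens 1, so d_o2 = L - d_i1 = 25 - (-7.393) = 32.393 cm.
Second lens: d_i2 = 1/(1/33.5 - 1/(32.393)) = -980.145 cm.

-980 cm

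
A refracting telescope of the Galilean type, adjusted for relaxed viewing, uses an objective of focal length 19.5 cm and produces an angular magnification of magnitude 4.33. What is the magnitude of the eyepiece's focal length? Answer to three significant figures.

4.50 cm

|M| = f_obj/|f_eye|, so |f_eye| = f_obj/|M| = 19.5/4.33 = 4.503 cm.
(The eyepiece is diverging, so its signed focal length is -4.503 cm.)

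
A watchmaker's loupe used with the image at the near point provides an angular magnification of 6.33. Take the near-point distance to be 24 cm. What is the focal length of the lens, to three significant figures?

4.50 cm

For the image at the near point, M = 1 + D/f.
f = D/(M - 1) = 24/(6.33 - 1) = 4.503 cm.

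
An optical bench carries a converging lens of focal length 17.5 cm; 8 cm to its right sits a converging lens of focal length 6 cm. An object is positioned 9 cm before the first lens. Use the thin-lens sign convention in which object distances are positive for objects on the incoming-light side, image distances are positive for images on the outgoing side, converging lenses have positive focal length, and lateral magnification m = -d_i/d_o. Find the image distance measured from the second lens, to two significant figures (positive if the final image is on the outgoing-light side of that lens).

7.8 cm

First lens: d_i1 = 1/(1/17.5 - 1/9) = -18.529 cm.
With d_i1 < 0 the first image is virtual and lies on the object side; the object distance for lens 2 is d_o2 = 8 - (-18.529) = 26.529 cm.
Second lens: d_i2 = 1/(1/6 - 1/(26.529)) = 7.754 cm.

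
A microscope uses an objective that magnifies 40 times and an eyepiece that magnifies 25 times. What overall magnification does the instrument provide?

The overall magnification of a compound microscope is the product of the objective and eyepiece magnifications:
M = M_obj x M_eye = 40 x 25 = 1000.

1000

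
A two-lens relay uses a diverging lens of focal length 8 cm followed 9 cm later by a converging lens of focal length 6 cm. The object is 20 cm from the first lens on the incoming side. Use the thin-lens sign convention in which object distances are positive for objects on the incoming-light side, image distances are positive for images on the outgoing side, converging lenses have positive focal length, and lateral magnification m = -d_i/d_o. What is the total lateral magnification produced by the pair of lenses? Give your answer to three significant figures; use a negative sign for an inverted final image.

-0.197

Lens 1: 1/d_i1 = 1/f_1 - 1/d_o1 = 1/(-8) - 1/20 = -0.17500 cm^-1, so d_i1 = -5.714 cm.
m_1 = -(-5.714)/20 = 0.2857.
The intermediate image is virtual, 5.714 cm to the left of lens 1, so d_o2 = L - d_i1 = 9 - (-5.714) = 14.714 cm.
Lens 2: 1/d_i2 = 1/f_2 - 1/d_o2 = 1/6 - 1/(14.714) = 0.09871 cm^-1, so d_i2 = 10.131 cm.
m_2 = -(10.131)/(14.714) = -0.6885.
The system's lateral magnification is m_1 m_2 = (0.2857)(-0.6885) = -0.1967.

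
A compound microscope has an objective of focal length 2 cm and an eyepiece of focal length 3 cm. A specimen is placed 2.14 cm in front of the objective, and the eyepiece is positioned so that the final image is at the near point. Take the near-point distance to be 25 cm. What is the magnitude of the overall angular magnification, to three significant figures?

Objective: 1/d_i = 1/f_obj - 1/d_o = 1/2 - 1/2.14 = 0.03271 cm^-1, so d_i = 30.571 cm.
m_obj = -d_i/d_o = -30.571/2.14 = -14.286.
Eyepiece angular magnification (image at near point): M_eye = 1 + D/f_e = 1 + 25/3 = 9.333.
Overall M = m_obj x M_eye = (-14.286)(9.333) = -133.33.
|M| = 133.33.

133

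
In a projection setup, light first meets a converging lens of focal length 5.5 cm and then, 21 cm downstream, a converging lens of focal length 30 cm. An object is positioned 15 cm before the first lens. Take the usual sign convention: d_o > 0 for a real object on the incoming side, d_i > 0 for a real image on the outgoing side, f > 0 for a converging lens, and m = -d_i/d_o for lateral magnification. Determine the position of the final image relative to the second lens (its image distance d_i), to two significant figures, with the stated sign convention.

-21 cm

Applying the thin-lens equation to the first lens, 1/5.5 = 1/15 + 1/d_i1, which gives d_i1 = 8.684 cm.
The intermediate image is 8.684 cm to the right of lens 1, so d_o2 = L - d_i1 = 21 - 8.684 = 12.316 cm.
Applying the thin-lens equation again with f_2 = 30 cm and d_o2 = 12.316 cm gives d_i2 = -20.893 cm.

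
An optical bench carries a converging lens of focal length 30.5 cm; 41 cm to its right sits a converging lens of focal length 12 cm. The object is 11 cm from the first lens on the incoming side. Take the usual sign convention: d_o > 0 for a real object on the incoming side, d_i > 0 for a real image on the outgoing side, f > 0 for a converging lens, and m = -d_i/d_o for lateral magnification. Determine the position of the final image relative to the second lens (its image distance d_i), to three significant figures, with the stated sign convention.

First lens: d_i1 = 1/(1/30.5 - 1/11) = -17.205 cm.
The intermediate image is virtual, 17.205 cm to the left of lens 1, so d_o2 = L - d_i1 = 41 - (-17.205) = 58.205 cm.
Second lens: d_i2 = 1/(1/12 - 1/(58.205)) = 15.117 cm.

15.1 cm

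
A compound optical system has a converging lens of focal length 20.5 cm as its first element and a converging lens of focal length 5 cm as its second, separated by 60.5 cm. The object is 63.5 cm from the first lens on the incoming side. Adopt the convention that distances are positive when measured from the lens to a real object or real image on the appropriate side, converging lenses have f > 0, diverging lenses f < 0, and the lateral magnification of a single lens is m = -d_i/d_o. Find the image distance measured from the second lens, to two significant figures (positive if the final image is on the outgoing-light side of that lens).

6.0 cm

Lens 1: 1/d_i1 = 1/f_1 - 1/d_o1 = 1/20.5 - 1/63.5 = 0.03303 cm^-1, so d_i1 = 30.273 cm.
Object distance for lens 2: d_o2 = 60.5 - 30.273 = 30.227 cm.
Lens 2: 1/d_i2 = 1/f_2 - 1/d_o2 = 1/5 - 1/(30.227) = 0.16692 cm^-1, so d_i2 = 5.991 cm.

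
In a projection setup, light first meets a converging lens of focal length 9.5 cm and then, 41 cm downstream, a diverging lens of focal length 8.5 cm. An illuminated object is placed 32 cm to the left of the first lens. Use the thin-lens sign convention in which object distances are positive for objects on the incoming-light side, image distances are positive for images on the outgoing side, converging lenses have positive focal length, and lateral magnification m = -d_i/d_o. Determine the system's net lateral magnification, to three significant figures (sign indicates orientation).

-0.0997

Applying the thin-lens equation to the first lens, 1/9.5 = 1/32 + 1/d_i1, which gives d_i1 = 13.511 cm.
Its lateral magnification is m_1 = -d_i1/d_o1 = -(13.511)/32 = -0.4222.
The intermediate image is 13.511 cm to the right of lens 1, so d_o2 = L - d_i1 = 41 - 13.511 = 27.489 cm.
Applying the thin-lens equation again with f_2 = -8.5 cm and d_o2 = 27.489 cm gives d_i2 = -6.492 cm.
m_2 = -(-6.492)/(27.489) = 0.2362.
Total m = m_1 x m_2 = (-0.4222)(0.2362) = -0.0997.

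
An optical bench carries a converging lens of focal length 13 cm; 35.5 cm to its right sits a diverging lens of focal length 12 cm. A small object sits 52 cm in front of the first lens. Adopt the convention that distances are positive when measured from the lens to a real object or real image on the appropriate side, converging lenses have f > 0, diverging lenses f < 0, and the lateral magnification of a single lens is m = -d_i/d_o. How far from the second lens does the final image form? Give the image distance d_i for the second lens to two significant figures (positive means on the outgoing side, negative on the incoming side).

-7.2 cm

First lens: d_i1 = 1/(1/13 - 1/52) = 17.333 cm.
Object distance for lens 2: d_o2 = 35.5 - 17.333 = 18.167 cm.
Second lens: d_i2 = 1/(1/(-12) - 1/(18.167)) = -7.227 cm.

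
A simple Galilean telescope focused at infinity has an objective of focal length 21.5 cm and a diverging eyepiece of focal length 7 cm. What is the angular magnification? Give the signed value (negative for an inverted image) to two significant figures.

M = -f_obj/f_eye = -21.5/(-7) = 3.071.

3.1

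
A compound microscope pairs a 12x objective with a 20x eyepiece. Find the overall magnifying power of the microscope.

240

The overall magnification of a compound microscope is the product of the objective and eyepiece magnifications:
M = M_obj x M_eye = 12 x 20 = 240.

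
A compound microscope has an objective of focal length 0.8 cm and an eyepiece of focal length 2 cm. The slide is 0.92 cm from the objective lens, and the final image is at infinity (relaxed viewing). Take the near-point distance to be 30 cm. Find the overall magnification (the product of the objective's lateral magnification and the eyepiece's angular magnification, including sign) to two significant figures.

-100

Objective: 1/d_i = 1/f_obj - 1/d_o = 1/0.8 - 1/0.92 = 0.16304 cm^-1, so d_i = 6.133 cm.
m_obj = -d_i/d_o = -6.133/0.92 = -6.667.
Eyepiece angular magnification (image at infinity): M_eye = D/f_e = 30/2 = 15.000.
Overall M = m_obj x M_eye = (-6.667)(15.000) = -100.00.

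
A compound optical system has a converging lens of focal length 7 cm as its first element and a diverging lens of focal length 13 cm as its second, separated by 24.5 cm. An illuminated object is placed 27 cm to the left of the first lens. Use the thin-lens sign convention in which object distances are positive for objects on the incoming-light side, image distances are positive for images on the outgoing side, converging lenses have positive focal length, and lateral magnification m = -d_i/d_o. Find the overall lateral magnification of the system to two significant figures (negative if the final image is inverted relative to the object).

First lens: d_i1 = 1/(1/7 - 1/27) = 9.450 cm.
m_1 = -(9.450)/27 = -0.3500.
Object distance for lens 2: d_o2 = 24.5 - 9.450 = 15.050 cm.
Second lens: d_i2 = 1/(1/(-13) - 1/(15.050)) = -6.975 cm.
m_2 = -(-6.975)/(15.050) = 0.4635.
Overall magnification: m = m_1 m_2 = -0.1622.

-0.16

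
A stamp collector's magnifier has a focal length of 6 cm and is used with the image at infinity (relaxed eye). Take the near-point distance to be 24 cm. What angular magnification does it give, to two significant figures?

M = D/f = 24/6 = 4.000.

4.0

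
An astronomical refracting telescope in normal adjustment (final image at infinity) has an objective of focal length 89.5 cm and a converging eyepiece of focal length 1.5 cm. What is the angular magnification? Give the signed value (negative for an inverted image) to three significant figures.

M = -f_obj/f_eye = -89.5/(1.5) = -59.667.

-59.7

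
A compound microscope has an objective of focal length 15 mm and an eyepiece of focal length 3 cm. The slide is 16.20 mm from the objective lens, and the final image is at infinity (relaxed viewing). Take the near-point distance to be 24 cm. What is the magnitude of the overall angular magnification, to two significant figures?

Convert to cm: f_obj = 15 mm = 1.5 cm; d_o = 16.20 mm = 1.62 cm.
Objective: 1/d_i = 1/f_obj - 1/d_o = 1/1.5 - 1/1.62 = 0.04938 cm^-1, so d_i = 20.250 cm.
m_obj = -d_i/d_o = -20.250/1.62 = -12.500.
Eyepiece angular magnification (image at infinity): M_eye = D/f_e = 24/3 = 8.000.
Overall M = m_obj x M_eye = (-12.500)(8.000) = -100.00.
|M| = 100.00.

100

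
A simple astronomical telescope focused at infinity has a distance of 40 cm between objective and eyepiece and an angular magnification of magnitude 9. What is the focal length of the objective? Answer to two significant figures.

In normal adjustment the tube length equals f_obj + f_eye and |M| = f_obj/f_eye.
So f_obj = 9 f_eye and 9 f_eye + f_eye = 40 cm, giving f_eye = 40/10 = 4.000 cm and f_obj = 36.000 cm.

36 cm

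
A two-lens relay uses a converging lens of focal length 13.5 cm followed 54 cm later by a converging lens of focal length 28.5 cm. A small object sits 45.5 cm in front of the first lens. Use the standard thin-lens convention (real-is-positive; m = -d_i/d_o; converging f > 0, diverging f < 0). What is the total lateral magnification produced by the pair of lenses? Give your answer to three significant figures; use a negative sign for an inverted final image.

Applying the thin-lens equation to the first lens, 1/13.5 = 1/45.5 + 1/d_i1, which gives d_i1 = 19.195 cm.
Its lateral magnification is m_1 = -d_i1/d_o1 = -(19.195)/45.5 = -0.4219.
Object distance for lens 2: d_o2 = 54 - 19.195 = 34.805 cm.
Applying the thin-lens equation again with f_2 = 28.5 cm and d_o2 = 34.805 cm gives d_i2 = 157.333 cm.
m_2 = -(157.333)/(34.805) = -4.5204.
Overall magnification: m = m_1 m_2 = 1.9071.

1.91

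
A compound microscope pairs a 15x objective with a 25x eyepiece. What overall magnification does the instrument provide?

The overall magnification of a compound microscope is the product of the objective and eyepiece magnifications:
M = M_obj x M_eye = 15 x 25 = 375.

375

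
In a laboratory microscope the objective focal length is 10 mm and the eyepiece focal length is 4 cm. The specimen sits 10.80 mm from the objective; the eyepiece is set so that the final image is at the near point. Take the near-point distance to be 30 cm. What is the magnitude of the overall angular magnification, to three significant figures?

106

Convert to cm: f_obj = 10 mm = 1 cm; d_o = 10.80 mm = 1.08 cm.
Objective: 1/d_i = 1/f_obj - 1/d_o = 1/1 - 1/1.08 = 0.07407 cm^-1, so d_i = 13.500 cm.
m_obj = -d_i/d_o = -13.500/1.08 = -12.500.
Eyepiece angular magnification (image at near point): M_eye = 1 + D/f_e = 1 + 30/4 = 8.500.
Overall M = m_obj x M_eye = (-12.500)(8.500) = -106.25.
|M| = 106.25.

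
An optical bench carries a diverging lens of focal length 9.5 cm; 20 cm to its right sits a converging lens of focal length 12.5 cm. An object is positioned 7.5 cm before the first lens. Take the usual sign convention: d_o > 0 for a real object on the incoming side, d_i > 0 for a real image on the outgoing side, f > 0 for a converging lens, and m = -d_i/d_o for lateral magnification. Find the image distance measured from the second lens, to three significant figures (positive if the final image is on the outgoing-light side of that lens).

Lens 1: 1/d_i1 = 1/f_1 - 1/d_o1 = 1/(-9.5) - 1/7.5 = -0.23860 cm^-1, so d_i1 = -4.191 cm.
The intermediate image is virtual, 4.191 cm to the left of lens 1, so d_o2 = L - d_i1 = 20 - (-4.191) = 24.191 cm.
Lens 2: 1/d_i2 = 1/f_2 - 1/d_o2 = 1/12.5 - 1/(24.191) = 0.03866 cm^-1, so d_i2 = 25.865 cm.

25.9 cm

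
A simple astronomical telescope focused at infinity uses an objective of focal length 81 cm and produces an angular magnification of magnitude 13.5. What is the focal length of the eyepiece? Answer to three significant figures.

6.00 cm

|M| = f_obj/f_eye, so f_eye = f_obj/|M| = 81/13.5 = 6.000 cm.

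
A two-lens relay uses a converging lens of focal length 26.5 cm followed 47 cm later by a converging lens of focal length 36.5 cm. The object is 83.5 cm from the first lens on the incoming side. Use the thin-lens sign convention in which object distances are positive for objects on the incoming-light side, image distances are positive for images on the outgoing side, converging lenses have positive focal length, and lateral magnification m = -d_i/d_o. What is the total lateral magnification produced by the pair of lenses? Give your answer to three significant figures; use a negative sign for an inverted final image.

-0.599

Applying the thin-lens equation to the first lens, 1/26.5 = 1/83.5 + 1/d_i1, which gives d_i1 = 38.820 cm.
Its lateral magnification is m_1 = -d_i1/d_o1 = -(38.820)/83.5 = -0.4649.
That image sits 8.180 cm in front of the second lens, so d_o2 = 8.180 cm.
Applying the thin-lens equation again with f_2 = 36.5 cm and d_o2 = 8.180 cm gives d_i2 = -10.542 cm.
m_2 = -(-10.542)/(8.180) = 1.2888.
Overall magnification: m = m_1 m_2 = -0.5992.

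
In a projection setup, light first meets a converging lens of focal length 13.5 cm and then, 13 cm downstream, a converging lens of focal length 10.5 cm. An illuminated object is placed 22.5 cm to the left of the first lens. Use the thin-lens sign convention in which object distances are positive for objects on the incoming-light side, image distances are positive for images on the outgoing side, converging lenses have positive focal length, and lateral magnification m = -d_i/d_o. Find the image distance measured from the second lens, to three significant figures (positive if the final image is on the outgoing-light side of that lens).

6.97 cm

Applying the thin-lens equation to the first lens, 1/13.5 = 1/22.5 + 1/d_i1, which gives d_i1 = 33.750 cm.
Since 33.750 cm > 13 cm, the first image lies past the second lens and serves as a virtual object: d_o2 = L - d_i1 = -20.750 cm.
Applying the thin-lens equation again with f_2 = 10.5 cm and d_o2 = -20.750 cm gives d_i2 = 6.972 cm.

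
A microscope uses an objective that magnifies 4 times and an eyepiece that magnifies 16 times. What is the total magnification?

64

The overall magnification of a compound microscope is the product of the objective and eyepiece magnifications:
M = M_obj x M_eye = 4 x 16 = 64.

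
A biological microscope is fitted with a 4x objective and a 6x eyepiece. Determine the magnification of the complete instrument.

The overall magnification of a compound microscope is the product of the objective and eyepiece magnifications:
M = M_obj x M_eye = 4 x 6 = 24.

24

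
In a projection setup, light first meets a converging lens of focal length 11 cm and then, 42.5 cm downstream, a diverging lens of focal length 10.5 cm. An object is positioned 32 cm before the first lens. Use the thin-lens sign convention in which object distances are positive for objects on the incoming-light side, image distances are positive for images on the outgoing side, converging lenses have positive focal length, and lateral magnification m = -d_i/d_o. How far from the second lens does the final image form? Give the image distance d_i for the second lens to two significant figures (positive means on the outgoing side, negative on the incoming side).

Applying the thin-lens equation to the first lens, 1/11 = 1/32 + 1/d_i1, which gives d_i1 = 16.762 cm.
The intermediate image is 16.762 cm to the right of lens 1, so d_o2 = L - d_i1 = 42.5 - 16.762 = 25.738 cm.
Applying the thin-lens equation again with f_2 = -10.5 cm and d_o2 = 25.738 cm gives d_i2 = -7.458 cm.

-7.5 cm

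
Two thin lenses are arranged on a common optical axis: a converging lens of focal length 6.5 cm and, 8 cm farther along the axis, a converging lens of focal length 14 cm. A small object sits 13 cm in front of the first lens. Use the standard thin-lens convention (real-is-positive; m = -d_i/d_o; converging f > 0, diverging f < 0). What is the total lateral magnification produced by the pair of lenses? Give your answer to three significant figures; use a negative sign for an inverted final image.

-0.737

Lens 1: 1/d_i1 = 1/f_1 - 1/d_o1 = 1/6.5 - 1/13 = 0.07692 cm^-1, so d_i1 = 13.000 cm.
m_1 = -(13.000)/13 = -1.0000.
This image would form 13.000 cm past lens 1, i.e. 5.000 cm beyond lens 2, so it is a virtual object for lens 2: d_o2 = 8 - 13.000 = -5.000 cm.
Lens 2: 1/d_i2 = 1/f_2 - 1/d_o2 = 1/14 - 1/(-5.000) = 0.27143 cm^-1, so d_i2 = 3.684 cm.
m_2 = -(3.684)/(-5.000) = 0.7368.
Total m = m_1 x m_2 = (-1.0000)(0.7368) = -0.7368.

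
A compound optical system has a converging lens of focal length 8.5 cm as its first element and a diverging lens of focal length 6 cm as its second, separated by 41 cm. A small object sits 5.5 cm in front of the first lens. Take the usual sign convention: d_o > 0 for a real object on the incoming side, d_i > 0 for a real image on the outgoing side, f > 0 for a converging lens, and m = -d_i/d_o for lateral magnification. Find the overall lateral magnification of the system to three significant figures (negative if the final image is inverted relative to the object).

0.272

Lens 1: 1/d_i1 = 1/f_1 - 1/d_o1 = 1/8.5 - 1/5.5 = -0.06417 cm^-1, so d_i1 = -15.583 cm.
m_1 = -(-15.583)/5.5 = 2.8333.
With d_i1 < 0 the first image is virtual and lies on the object side; the object distance for lens 2 is d_o2 = 41 - (-15.583) = 56.583 cm.
Lens 2: 1/d_i2 = 1/f_2 - 1/d_o2 = 1/(-6) - 1/(56.583) = -0.18434 cm^-1, so d_i2 = -5.425 cm.
m_2 = -(-5.425)/(56.583) = 0.0959.
Overall magnification: m = m_1 m_2 = 0.2716.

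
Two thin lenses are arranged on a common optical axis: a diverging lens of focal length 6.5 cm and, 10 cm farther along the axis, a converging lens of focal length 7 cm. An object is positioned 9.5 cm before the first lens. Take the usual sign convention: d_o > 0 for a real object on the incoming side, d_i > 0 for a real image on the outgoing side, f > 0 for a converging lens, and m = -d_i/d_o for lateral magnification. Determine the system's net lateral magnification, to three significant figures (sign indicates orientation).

-0.415

First lens: d_i1 = 1/(1/(-6.5) - 1/9.5) = -3.859 cm.
m_1 = -(-3.859)/9.5 = 0.4062.
The intermediate image is virtual, 3.859 cm to the left of lens 1, so d_o2 = L - d_i1 = 10 - (-3.859) = 13.859 cm.
Second lens: d_i2 = 1/(1/7 - 1/(13.859)) = 14.144 cm.
m_2 = -(14.144)/(13.859) = -1.0205.
Overall magnification: m = m_1 m_2 = -0.4146.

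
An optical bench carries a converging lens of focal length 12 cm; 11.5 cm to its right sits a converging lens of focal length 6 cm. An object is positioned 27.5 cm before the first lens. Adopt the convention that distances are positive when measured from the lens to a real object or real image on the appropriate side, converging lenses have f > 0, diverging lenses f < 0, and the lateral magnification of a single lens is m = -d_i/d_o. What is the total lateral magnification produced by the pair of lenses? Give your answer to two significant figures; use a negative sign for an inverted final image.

Lens 1: 1/d_i1 = 1/f_1 - 1/d_o1 = 1/12 - 1/27.5 = 0.04697 cm^-1, so d_i1 = 21.290 cm.
m_1 = -(21.290)/27.5 = -0.7742.
Since 21.290 cm > 11.5 cm, the first image lies past the second lens and serves as a virtual object: d_o2 = L - d_i1 = -9.790 cm.
Lens 2: 1/d_i2 = 1/f_2 - 1/d_o2 = 1/6 - 1/(-9.790) = 0.26881 cm^-1, so d_i2 = 3.720 cm.
m_2 = -(3.720)/(-9.790) = 0.3800.
The system's lateral magnification is m_1 m_2 = (-0.7742)(0.3800) = -0.2942.

-0.29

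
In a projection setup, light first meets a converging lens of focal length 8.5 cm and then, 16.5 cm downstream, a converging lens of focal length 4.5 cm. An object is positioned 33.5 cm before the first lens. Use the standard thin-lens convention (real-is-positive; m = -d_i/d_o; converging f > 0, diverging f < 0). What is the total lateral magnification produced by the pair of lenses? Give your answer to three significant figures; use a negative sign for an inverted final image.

Applying the thin-lens equation to the first lens, 1/8.5 = 1/33.5 + 1/d_i1, which gives d_i1 = 11.390 cm.
Its lateral magnification is m_1 = -d_i1/d_o1 = -(11.390)/33.5 = -0.3400.
Object distance for lens 2: d_o2 = 16.5 - 11.390 = 5.110 cm.
Applying the thin-lens equation again with f_2 = 4.5 cm and d_o2 = 5.110 cm gives d_i2 = 37.697 cm.
m_2 = -(37.697)/(5.110) = -7.3770.
Total m = m_1 x m_2 = (-0.3400)(-7.3770) = 2.5082.

2.51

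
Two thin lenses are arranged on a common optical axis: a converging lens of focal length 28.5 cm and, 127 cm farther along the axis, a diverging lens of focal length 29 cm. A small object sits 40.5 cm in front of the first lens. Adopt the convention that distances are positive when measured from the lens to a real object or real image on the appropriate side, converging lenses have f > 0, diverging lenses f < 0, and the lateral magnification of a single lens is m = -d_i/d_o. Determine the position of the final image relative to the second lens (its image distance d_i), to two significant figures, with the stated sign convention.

-15 cm

Lens 1: 1/d_i1 = 1/f_1 - 1/d_o1 = 1/28.5 - 1/40.5 = 0.01040 cm^-1, so d_i1 = 96.188 cm.
The intermediate image is 96.188 cm to the right of lens 1, so d_o2 = L - d_i1 = 127 - 96.188 = 30.812 cm.
Lens 2: 1/d_i2 = 1/f_2 - 1/d_o2 = 1/(-29) - 1/(30.812) = -0.06694 cm^-1, so d_i2 = -14.939 cm.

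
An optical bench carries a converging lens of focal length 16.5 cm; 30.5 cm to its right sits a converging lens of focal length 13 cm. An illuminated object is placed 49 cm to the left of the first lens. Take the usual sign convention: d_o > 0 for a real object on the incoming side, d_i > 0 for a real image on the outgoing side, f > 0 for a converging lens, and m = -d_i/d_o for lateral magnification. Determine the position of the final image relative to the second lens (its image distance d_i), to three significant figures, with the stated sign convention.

Applying the thin-lens equation to the first lens, 1/16.5 = 1/49 + 1/d_i1, which gives d_i1 = 24.877 cm.
The intermediate image is 24.877 cm to the right of lens 1, so d_o2 = L - d_i1 = 30.5 - 24.877 = 5.623 cm.
Applying the thin-lens equation again with f_2 = 13 cm and d_o2 = 5.623 cm gives d_i2 = -9.909 cm.

-9.91 cm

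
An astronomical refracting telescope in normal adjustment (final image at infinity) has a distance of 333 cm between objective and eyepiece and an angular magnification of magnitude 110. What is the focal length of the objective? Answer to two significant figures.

In normal adjustment the tube length equals f_obj + f_eye and |M| = f_obj/f_eye.
So f_obj = 110 f_eye and 110 f_eye + f_eye = 333 cm, giving f_eye = 333/111 = 3.000 cm and f_obj = 330.000 cm.

330 cm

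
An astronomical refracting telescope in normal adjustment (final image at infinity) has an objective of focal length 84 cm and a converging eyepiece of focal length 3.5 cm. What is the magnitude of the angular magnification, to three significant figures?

24.0

|M| = f_obj/|f_eye| = 84/3.5 = 24.000.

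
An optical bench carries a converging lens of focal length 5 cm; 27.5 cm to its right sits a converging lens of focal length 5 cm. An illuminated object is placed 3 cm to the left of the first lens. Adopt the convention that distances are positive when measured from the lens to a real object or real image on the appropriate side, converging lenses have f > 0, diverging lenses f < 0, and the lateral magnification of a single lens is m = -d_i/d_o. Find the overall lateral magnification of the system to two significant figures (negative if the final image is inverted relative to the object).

First lens: d_i1 = 1/(1/5 - 1/3) = -7.500 cm.
m_1 = -(-7.500)/3 = 2.5000.
With d_i1 < 0 the first image is virtual and lies on the object side; the object distance for lens 2 is d_o2 = 27.5 - (-7.500) = 35.000 cm.
Second lens: d_i2 = 1/(1/5 - 1/(35.000)) = 5.833 cm.
m_2 = -(5.833)/(35.000) = -0.1667.
Total m = m_1 x m_2 = (2.5000)(-0.1667) = -0.4167.

-0.42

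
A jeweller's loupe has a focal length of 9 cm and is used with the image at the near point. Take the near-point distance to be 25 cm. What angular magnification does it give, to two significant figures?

M = 1 + D/f = 1 + 25/9 = 3.778.

3.8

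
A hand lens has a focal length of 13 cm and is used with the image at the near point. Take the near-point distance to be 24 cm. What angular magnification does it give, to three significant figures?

M = 1 + D/f = 1 + 24/13 = 2.846.

2.85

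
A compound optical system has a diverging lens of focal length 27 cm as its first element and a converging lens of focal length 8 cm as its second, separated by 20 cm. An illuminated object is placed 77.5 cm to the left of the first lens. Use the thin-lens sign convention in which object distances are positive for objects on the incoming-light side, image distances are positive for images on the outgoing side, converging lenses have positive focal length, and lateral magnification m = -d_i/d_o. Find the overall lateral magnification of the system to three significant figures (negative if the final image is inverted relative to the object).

-0.0645

Applying the thin-lens equation to the first lens, 1/(-27) = 1/77.5 + 1/d_i1, which gives d_i1 = -20.024 cm.
Its lateral magnification is m_1 = -d_i1/d_o1 = -(-20.024)/77.5 = 0.2584.
The intermediate image is virtual, 20.024 cm to the left of lens 1, so d_o2 = L - d_i1 = 20 - (-20.024) = 40.024 cm.
Applying the thin-lens equation again with f_2 = 8 cm and d_o2 = 40.024 cm gives d_i2 = 9.999 cm.
m_2 = -(9.999)/(40.024) = -0.2498.
Overall magnification: m = m_1 m_2 = -0.0645.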